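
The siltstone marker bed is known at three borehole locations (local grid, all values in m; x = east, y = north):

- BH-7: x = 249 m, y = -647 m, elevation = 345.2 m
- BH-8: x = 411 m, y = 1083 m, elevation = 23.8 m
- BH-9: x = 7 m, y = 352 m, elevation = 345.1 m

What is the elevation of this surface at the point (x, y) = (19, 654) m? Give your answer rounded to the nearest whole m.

Let the plane be z = a·x + b·y + c.
BH-8−BH-7: 162a + 1730b = −321.4;  BH-9−BH-7: −242a + 999b = −0.1.
Solving gives a = −0.55281, b = −0.13401.
Then c = 345.2 − a·249 − b·-647 = 396.14.
At (19, 654): z = −10.5 − 87.6 + 396.14 = 298.0 m.

298 m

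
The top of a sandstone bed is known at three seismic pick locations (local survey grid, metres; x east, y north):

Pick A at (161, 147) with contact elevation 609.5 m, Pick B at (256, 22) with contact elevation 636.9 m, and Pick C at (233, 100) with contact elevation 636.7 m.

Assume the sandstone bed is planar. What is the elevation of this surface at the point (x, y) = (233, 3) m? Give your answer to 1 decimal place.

Two edge vectors: Pick A→Pick B = (95, -125, 27.4), Pick A→Pick C = (72, -47, 27.2).
Normal n = (Pick A→Pick B) × (Pick A→Pick C) = (-2112.2, -611.2, 4535).
So ∂z/∂x = −n_x/n_z = 0.46576 and ∂z/∂y = −n_y/n_z = 0.13477.
Intercept c from Pick A: 609.5 − 74.99 − 19.81 = 514.70.
At (233, 3): z = 108.5 + 0.4 + 514.70 = 623.6 m.

623.6 m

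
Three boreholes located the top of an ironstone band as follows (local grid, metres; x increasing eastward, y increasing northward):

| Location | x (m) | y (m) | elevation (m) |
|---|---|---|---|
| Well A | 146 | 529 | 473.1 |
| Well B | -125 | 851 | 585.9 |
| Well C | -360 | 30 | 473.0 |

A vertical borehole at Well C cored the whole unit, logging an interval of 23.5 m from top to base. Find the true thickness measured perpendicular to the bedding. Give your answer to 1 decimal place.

22.7 m

Let the plane be z = a·x + b·y + c.
Well B−Well A: −271a + 322b = 112.8;  Well C−Well A: −506a − 499b = −0.1.
Solving gives a = −0.18867, b = 0.19152.
|∇z| = √(a²+b²) = 0.26885, so dip δ = arctan(0.26885) = 15.05°.
True thickness = vertical thickness × cos δ = 23.5 × cos 15.05° = 22.7 m.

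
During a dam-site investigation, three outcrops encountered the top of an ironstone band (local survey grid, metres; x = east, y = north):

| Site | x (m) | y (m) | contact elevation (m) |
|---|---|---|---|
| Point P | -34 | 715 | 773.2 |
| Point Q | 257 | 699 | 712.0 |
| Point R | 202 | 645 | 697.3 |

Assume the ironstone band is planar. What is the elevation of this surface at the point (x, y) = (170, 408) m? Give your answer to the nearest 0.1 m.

594.1 m

Let the plane be z = a·x + b·y + c.
Point Q−Point P: 291a − 16b = −61.2;  Point R−Point P: 236a − 70b = −75.9.
Solving gives a = −0.18498, b = 0.46063.
Then c = 773.2 − a·-34 − b·715 = 437.56.
At (170, 408): z = −31.4 + 187.9 + 437.56 = 594.1 m.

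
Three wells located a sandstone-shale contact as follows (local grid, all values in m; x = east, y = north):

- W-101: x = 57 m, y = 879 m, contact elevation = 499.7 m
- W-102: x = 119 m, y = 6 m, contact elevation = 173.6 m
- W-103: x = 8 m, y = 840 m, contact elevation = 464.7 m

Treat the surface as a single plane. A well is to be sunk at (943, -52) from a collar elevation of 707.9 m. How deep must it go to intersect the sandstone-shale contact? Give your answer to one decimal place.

232.4 m

Let the plane be z = a·x + b·y + c.
W-102−W-101: 62a − 873b = −326.1;  W-103−W-101: −49a − 39b = −35.
Solving gives a = 0.39467, b = 0.40157.
Then c = 499.7 − a·57 − b·879 = 124.22.
At (943, -52): z_contact = 372.17 − 20.88 + 124.22 = 475.52 m.
Depth below ground = 707.9 − 475.52 = 232.4 m.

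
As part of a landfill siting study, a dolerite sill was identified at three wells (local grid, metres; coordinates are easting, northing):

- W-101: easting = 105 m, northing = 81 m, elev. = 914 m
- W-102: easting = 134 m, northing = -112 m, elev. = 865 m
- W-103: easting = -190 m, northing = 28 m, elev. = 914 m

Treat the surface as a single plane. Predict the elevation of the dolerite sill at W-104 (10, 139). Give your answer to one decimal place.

Let the plane be z = a·easting + b·northing + c.
W-102−W-101: 29a − 193b = −49;  W-103−W-101: −295a − 53b = 0.
Solving gives a = −0.04441, b = 0.24721.
Then c = 914 − a·105 − b·81 = 898.64.
At (10, 139): z = −0.4 + 34.4 + 898.64 = 932.6 m.

932.6 m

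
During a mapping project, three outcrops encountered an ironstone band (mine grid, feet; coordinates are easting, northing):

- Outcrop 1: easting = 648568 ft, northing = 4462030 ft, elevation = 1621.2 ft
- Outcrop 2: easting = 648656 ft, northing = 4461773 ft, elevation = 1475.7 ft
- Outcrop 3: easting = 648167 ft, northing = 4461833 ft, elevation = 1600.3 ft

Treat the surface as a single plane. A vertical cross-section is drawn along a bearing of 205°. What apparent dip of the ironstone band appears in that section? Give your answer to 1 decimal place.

20.4°

Let the plane be z = a·easting + b·northing + c.
Outcrop 2−Outcrop 1: 88a − 257b = −145.5;  Outcrop 3−Outcrop 1: −401a − 197b = −20.9.
Solving gives a = −0.19347, b = 0.49990.
Unit vector along 205° is (sin 205°, cos 205°) = (-0.4226, -0.9063).
Slope in that direction = a·(-0.4226) + b·(-0.9063) = −0.37130.
Apparent dip = arctan|0.37130| = 20.4° (true dip is 28.2°, so apparent ≤ true as expected).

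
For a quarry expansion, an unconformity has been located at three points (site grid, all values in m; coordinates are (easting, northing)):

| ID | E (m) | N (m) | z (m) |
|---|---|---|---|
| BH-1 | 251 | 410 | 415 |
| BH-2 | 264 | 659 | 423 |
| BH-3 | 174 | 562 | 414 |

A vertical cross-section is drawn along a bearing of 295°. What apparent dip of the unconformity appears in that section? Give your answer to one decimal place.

2.9°

Let the plane be z = a·E + b·N + c.
BH-2−BH-1: 13a + 249b = 8;  BH-3−BH-1: −77a + 152b = −1.
Solving gives a = 0.06927, b = 0.02851.
Unit vector along 295° is (sin 295°, cos 295°) = (-0.9063, 0.4226).
Slope in that direction = a·(-0.9063) + b·(0.4226) = −0.05073.
Apparent dip = arctan|0.05073| = 2.9° (true dip is 4.3°, so apparent ≤ true as expected).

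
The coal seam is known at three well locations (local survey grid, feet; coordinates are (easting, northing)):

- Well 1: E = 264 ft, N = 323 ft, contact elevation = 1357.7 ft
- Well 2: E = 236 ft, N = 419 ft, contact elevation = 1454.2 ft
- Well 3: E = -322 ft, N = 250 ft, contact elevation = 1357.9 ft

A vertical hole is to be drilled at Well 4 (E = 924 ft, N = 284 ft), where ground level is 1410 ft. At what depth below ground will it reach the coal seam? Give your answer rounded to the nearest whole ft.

170 ft

Let the plane be z = a·E + b·N + c.
Well 2−Well 1: −28a + 96b = 96.5;  Well 3−Well 1: −586a − 73b = 0.2.
Solving gives a = −0.12116, b = 0.96987.
Then c = 1357.7 − a·264 − b·323 = 1076.42.
At (924, 284): z_contact = −112.0 + 275.4 + 1076.42 = 1239.9 ft.
Depth below ground = 1410 − 1239.9 = 170 ft.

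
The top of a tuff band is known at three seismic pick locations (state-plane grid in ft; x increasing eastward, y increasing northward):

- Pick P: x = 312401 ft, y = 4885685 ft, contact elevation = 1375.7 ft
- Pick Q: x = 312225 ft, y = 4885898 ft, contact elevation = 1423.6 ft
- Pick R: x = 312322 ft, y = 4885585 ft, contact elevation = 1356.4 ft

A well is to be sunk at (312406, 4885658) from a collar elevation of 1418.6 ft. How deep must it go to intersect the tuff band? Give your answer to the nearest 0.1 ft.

Two edge vectors: Pick P→Pick Q = (-176, 213, 47.9), Pick P→Pick R = (-79, -100, -19.3).
Normal n = (Pick P→Pick Q) × (Pick P→Pick R) = (679.1, -7180.9, 34427).
So ∂z/∂x = −n_x/n_z = −0.019725797 and ∂z/∂y = −n_y/n_z = 0.208583379.
Intercept c from Pick P: 1375.7 + 6162.36 − 1019072.69 = −1011534.63.
At (312406, 4885658): z_contact = −6162.46 + 1019067.06 − 1011534.63 = 1369.97 ft.
Depth below ground = 1418.6 − 1369.97 = 48.6 ft.

48.6 ft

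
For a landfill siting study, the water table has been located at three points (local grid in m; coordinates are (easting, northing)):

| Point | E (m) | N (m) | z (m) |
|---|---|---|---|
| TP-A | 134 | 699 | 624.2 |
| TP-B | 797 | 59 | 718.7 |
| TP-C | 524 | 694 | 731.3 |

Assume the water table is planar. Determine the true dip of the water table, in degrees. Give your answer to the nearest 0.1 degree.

17.2°

Two edge vectors: TP-A→TP-B = (663, -640, 94.5), TP-A→TP-C = (390, -5, 107.1).
Normal n = (TP-A→TP-B) × (TP-A→TP-C) = (-68071.5, -34152.3, 246285).
So ∂z/∂E = −n_x/n_z = 0.27639 and ∂z/∂N = −n_y/n_z = 0.13867.
Gradient magnitude |∇z| = √(a² + b²) = √(0.07639 + 0.01923) = 0.30923.
True dip = arctan(0.30923) = 17.2°, dipping toward WSW (azimuth ≈ 243°).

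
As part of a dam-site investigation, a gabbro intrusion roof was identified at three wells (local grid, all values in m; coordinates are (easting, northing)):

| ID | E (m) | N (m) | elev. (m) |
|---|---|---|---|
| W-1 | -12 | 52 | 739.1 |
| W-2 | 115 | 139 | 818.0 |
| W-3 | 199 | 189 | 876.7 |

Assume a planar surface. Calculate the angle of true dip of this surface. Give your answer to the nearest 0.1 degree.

Let the plane be z = a·E + b·N + c.
W-2−W-1: 127a + 87b = 78.9;  W-3−W-1: 211a + 137b = 137.6.
Solving gives a = 1.21284, b = −0.86357.
Gradient magnitude |∇z| = √(a² + b²) = √(1.47098 + 0.74575) = 1.48887.
True dip = arctan(1.48887) = 56.1°, dipping toward NW (azimuth ≈ 305°).

56.1°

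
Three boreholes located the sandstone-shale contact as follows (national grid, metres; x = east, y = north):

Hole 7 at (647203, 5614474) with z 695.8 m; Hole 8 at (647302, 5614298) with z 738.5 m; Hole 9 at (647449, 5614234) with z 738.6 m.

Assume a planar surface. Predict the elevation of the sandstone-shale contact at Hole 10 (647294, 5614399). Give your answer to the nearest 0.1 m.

707.2 m

Two edge vectors: Hole 7→Hole 8 = (99, -176, 42.7), Hole 7→Hole 9 = (246, -240, 42.8).
Normal n = (Hole 7→Hole 8) × (Hole 7→Hole 9) = (2715.2, 6267, 19536).
So ∂z/∂x = −n_x/n_z = −0.138984439 and ∂z/∂y = −n_y/n_z = −0.320792383.
Intercept c from Hole 7: 695.8 + 89951.15 + 1801080.50 = 1891727.44.
At (647294, 5614399): z = −89963.8 − 1801056.4 + 1891727.44 = 707.2 m.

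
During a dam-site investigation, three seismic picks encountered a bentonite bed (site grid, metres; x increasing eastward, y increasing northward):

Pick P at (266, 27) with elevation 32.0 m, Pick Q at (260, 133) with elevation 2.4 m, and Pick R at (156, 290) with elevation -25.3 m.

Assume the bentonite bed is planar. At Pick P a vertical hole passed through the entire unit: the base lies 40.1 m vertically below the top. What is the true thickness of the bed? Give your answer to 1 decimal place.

Two edge vectors: Pick P→Pick Q = (-6, 106, -29.6), Pick P→Pick R = (-110, 263, -57.3).
Normal n = (Pick P→Pick Q) × (Pick P→Pick R) = (1711, 2912.2, 10082).
So ∂z/∂x = −n_x/n_z = −0.16971 and ∂z/∂y = −n_y/n_z = −0.28885.
|∇z| = √(a²+b²) = 0.33502, so dip δ = arctan(0.33502) = 18.52°.
True thickness = vertical thickness × cos δ = 40.1 × cos 18.52° = 38.0 m.

38.0 m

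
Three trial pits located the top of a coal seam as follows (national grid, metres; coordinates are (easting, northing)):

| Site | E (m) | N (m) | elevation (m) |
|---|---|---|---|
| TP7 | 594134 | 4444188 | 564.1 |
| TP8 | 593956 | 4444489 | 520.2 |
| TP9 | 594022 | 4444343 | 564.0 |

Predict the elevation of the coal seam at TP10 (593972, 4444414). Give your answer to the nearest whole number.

Two edge vectors: TP7→TP8 = (-178, 301, -43.9), TP7→TP9 = (-112, 155, -0.1).
Normal n = (TP7→TP8) × (TP7→TP9) = (6774.4, 4899, 6122).
So ∂z/∂E = −n_x/n_z = −1.10656648 and ∂z/∂N = −n_y/n_z = −0.80022868.
Intercept c from TP7: 564.1 + 657448.77 + 3556366.71 = 4214379.58.
At (593972, 4444414): z = −657269.5 − 3556547.6 + 4214379.58 = 562.5 m.

563 m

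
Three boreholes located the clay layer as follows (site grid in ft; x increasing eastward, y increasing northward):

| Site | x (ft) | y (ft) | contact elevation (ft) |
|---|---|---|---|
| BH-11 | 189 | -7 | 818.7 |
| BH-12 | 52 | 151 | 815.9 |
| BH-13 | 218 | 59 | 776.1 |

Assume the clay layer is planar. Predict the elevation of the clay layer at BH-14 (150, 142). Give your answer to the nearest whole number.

Two edge vectors: BH-11→BH-12 = (-137, 158, -2.8), BH-11→BH-13 = (29, 66, -42.6).
Normal n = (BH-11→BH-12) × (BH-11→BH-13) = (-6546, -5917.4, -13624).
So ∂z/∂x = −n_x/n_z = −0.48048 and ∂z/∂y = −n_y/n_z = −0.43434.
Intercept c from BH-11: 818.7 + 90.81 − 3.04 = 906.47.
At (150, 142): z = −72.1 − 61.7 + 906.47 = 772.7 ft.

773 ft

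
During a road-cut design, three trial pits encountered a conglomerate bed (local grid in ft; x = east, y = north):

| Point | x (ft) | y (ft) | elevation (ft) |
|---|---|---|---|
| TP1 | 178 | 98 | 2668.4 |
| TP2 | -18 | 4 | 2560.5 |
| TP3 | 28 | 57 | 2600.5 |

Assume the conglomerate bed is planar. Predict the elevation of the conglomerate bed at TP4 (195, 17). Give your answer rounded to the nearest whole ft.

Let the plane be z = a·x + b·y + c.
TP2−TP1: −196a − 94b = −107.9;  TP3−TP1: −150a − 41b = −67.9.
Solving gives a = 0.32300, b = 0.47437.
Then c = 2668.4 − a·178 − b·98 = 2564.42.
At (195, 17): z = 63.0 + 8.1 + 2564.42 = 2635.5 ft.

2635 ft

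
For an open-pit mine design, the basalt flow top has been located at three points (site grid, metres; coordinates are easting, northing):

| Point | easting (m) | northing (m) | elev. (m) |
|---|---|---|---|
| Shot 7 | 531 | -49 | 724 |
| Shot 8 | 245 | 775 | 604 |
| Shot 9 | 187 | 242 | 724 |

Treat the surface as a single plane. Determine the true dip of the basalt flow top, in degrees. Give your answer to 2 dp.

15.11°

Let the plane be z = a·easting + b·northing + c.
Shot 8−Shot 7: −286a + 824b = −120;  Shot 9−Shot 7: −344a + 291b = 0.
Solving gives a = −0.17440, b = −0.20616.
Gradient magnitude |∇z| = √(a² + b²) = √(0.03042 + 0.04250) = 0.27003.
True dip = arctan(0.27003) = 15.11°, dipping toward NE (azimuth ≈ 040°).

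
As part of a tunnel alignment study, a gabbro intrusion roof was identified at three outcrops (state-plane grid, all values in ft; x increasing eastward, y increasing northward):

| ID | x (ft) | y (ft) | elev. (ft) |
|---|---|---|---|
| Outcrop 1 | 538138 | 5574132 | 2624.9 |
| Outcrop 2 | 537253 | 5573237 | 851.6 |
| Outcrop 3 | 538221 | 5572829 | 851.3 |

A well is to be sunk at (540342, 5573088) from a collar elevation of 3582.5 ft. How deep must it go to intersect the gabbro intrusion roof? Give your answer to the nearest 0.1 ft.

1119.2 ft

Let the plane be z = a·x + b·y + c.
Outcrop 2−Outcrop 1: −885a − 895b = −1773.3;  Outcrop 3−Outcrop 1: 83a − 1303b = −1773.6.
Solving gives a = 0.589224646, b = 1.398699651.
Then c = 2624.9 − a·538138 − b·5574132 = −8110995.76.
At (540342, 5573088): z_contact = 318382.82 + 7795076.24 − 8110995.76 = 2463.31 ft.
Depth below ground = 3582.5 − 2463.31 = 1119.2 ft.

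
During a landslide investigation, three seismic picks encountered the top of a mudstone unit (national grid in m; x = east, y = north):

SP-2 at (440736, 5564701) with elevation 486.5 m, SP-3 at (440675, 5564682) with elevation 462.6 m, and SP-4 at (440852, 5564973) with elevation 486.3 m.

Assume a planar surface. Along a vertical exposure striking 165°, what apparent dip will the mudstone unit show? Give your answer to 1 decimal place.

16.9°

Two edge vectors: SP-2→SP-3 = (-61, -19, -23.9), SP-2→SP-4 = (116, 272, -0.2).
Normal n = (SP-2→SP-3) × (SP-2→SP-4) = (6504.6, -2784.6, -14388).
So ∂z/∂x = −n_x/n_z = 0.45209 and ∂z/∂y = −n_y/n_z = −0.19354.
Unit vector along 165° is (sin 165°, cos 165°) = (0.2588, -0.9659).
Slope in that direction = a·(0.2588) + b·(-0.9659) = 0.30395.
Apparent dip = arctan|0.30395| = 16.9° (true dip is 26.2°, so apparent ≤ true as expected).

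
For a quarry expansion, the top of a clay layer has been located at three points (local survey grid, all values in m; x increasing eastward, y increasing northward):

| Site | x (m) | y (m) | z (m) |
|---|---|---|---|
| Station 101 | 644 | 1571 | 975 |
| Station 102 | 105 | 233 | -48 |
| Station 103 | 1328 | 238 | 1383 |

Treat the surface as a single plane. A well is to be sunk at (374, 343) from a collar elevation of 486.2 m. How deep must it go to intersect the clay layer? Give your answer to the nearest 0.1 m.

Let the plane be z = a·x + b·y + c.
Station 102−Station 101: −539a − 1338b = −1023;  Station 103−Station 101: 684a − 1333b = 408.
Solving gives a = 1.168873, b = 0.293705.
Then c = 975 − a·644 − b·1571 = −239.16.
At (374, 343): z_contact = 437.16 + 100.74 − 239.16 = 298.73 m.
Depth below ground = 486.2 − 298.73 = 187.5 m.

187.5 m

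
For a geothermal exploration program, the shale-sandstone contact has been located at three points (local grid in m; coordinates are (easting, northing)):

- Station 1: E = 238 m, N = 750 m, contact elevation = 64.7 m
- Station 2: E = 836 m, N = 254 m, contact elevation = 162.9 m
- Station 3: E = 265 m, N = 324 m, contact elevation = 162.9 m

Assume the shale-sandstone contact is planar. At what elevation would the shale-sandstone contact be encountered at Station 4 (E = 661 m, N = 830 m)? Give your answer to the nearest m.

Two edge vectors: Station 1→Station 2 = (598, -496, 98.2), Station 1→Station 3 = (27, -426, 98.2).
Normal n = (Station 1→Station 2) × (Station 1→Station 3) = (-6874, -56072.2, -241356).
So ∂z/∂E = −n_x/n_z = −0.02848 and ∂z/∂N = −n_y/n_z = −0.23232.
Intercept c from Station 1: 64.7 + 6.78 + 174.24 = 245.72.
At (661, 830): z = −18.8 − 192.8 + 245.72 = 34.1 m.

34 m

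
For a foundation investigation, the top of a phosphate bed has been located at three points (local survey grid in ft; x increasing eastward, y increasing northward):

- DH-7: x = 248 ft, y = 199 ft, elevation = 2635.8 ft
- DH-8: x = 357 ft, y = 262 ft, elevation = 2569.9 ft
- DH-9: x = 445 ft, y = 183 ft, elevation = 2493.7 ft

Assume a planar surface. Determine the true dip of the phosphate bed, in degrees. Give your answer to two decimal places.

36.08°

Let the plane be z = a·x + b·y + c.
DH-8−DH-7: 109a + 63b = −65.9;  DH-9−DH-7: 197a − 16b = −142.1.
Solving gives a = −0.70694, b = 0.17708.
Gradient magnitude |∇z| = √(a² + b²) = √(0.49976 + 0.03136) = 0.72878.
True dip = arctan(0.72878) = 36.08°, dipping toward ESE (azimuth ≈ 104°).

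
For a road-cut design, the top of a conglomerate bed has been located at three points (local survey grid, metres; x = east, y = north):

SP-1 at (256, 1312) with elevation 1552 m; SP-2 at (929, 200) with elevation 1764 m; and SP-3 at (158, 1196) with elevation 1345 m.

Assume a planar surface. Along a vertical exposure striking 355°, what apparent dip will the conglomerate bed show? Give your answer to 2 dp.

Let the plane be z = a·x + b·y + c.
SP-2−SP-1: 673a − 1112b = 212;  SP-3−SP-1: −98a − 116b = −207.
Solving gives a = 1.36212, b = 0.63373.
Unit vector along 355° is (sin 355°, cos 355°) = (-0.0872, 0.9962).
Slope in that direction = a·(-0.0872) + b·(0.9962) = 0.51260.
Apparent dip = arctan|0.51260| = 27.14° (true dip is 56.4°, so apparent ≤ true as expected).

27.14°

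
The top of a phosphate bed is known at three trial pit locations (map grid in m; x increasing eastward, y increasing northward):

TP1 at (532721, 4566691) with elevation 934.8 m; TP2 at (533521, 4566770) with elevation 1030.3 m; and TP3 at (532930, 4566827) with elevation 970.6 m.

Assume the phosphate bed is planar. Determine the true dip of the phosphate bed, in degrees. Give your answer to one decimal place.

Two edge vectors: TP1→TP2 = (800, 79, 95.5), TP1→TP3 = (209, 136, 35.8).
Normal n = (TP1→TP2) × (TP1→TP3) = (-10159.8, -8680.5, 92289).
So ∂z/∂x = −n_x/n_z = 0.11009 and ∂z/∂y = −n_y/n_z = 0.09406.
Gradient magnitude |∇z| = √(a² + b²) = √(0.01212 + 0.00885) = 0.14480.
True dip = arctan(0.14480) = 8.2°, dipping toward SW (azimuth ≈ 229°).

8.2°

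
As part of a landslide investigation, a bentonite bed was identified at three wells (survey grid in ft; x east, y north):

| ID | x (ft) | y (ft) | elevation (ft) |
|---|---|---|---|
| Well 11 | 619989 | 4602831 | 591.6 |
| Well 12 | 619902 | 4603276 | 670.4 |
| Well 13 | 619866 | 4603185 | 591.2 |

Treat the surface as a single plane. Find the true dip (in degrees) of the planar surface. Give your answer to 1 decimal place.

Let the plane be z = a·x + b·y + c.
Well 12−Well 11: −87a + 445b = 78.8;  Well 13−Well 11: −123a + 354b = −0.4.
Solving gives a = 1.17280, b = 0.40637.
Gradient magnitude |∇z| = √(a² + b²) = √(1.37545 + 0.16513) = 1.24120.
True dip = arctan(1.24120) = 51.1°, dipping toward WSW (azimuth ≈ 251°).

51.1°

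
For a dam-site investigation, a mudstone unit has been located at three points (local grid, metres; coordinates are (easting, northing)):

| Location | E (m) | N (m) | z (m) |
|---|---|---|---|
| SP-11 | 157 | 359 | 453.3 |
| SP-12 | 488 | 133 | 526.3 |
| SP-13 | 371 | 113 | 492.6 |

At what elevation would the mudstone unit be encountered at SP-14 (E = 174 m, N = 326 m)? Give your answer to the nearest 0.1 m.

Two edge vectors: SP-11→SP-12 = (331, -226, 73), SP-11→SP-13 = (214, -246, 39.3).
Normal n = (SP-11→SP-12) × (SP-11→SP-13) = (9076.2, 2613.7, -33062).
So ∂z/∂E = −n_x/n_z = 0.27452 and ∂z/∂N = −n_y/n_z = 0.07905.
Intercept c from SP-11: 453.3 − 43.10 − 28.38 = 381.82.
At (174, 326): z = 47.8 + 25.8 + 381.82 = 455.4 m.

455.4 m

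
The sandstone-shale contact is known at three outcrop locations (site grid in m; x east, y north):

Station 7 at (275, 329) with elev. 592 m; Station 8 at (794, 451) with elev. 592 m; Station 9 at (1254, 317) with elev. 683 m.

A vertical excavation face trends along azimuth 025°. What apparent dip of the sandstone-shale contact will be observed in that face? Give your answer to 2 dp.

16.87°

Two edge vectors: Station 7→Station 8 = (519, 122, 0), Station 7→Station 9 = (979, -12, 91).
Normal n = (Station 7→Station 8) × (Station 7→Station 9) = (11102, -47229, -125666).
So ∂z/∂x = −n_x/n_z = 0.08835 and ∂z/∂y = −n_y/n_z = −0.37583.
Unit vector along 025° is (sin 25°, cos 25°) = (0.4226, 0.9063).
Slope in that direction = a·(0.4226) + b·(0.9063) = −0.30328.
Apparent dip = arctan|0.30328| = 16.87° (true dip is 21.1°, so apparent ≤ true as expected).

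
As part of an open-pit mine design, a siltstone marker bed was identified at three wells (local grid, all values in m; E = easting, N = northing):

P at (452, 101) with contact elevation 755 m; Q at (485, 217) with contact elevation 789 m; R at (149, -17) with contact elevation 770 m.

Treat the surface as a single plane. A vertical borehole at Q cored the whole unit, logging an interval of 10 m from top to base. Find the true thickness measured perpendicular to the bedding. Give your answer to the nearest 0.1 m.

9.3 m

Let the plane be z = a·E + b·N + c.
Q−P: 33a + 116b = 34;  R−P: −303a − 118b = 15.
Solving gives a = −0.18404, b = 0.34546.
|∇z| = √(a²+b²) = 0.39142, so dip δ = arctan(0.39142) = 21.38°.
True thickness = vertical thickness × cos δ = 10 × cos 21.38° = 9.3 m.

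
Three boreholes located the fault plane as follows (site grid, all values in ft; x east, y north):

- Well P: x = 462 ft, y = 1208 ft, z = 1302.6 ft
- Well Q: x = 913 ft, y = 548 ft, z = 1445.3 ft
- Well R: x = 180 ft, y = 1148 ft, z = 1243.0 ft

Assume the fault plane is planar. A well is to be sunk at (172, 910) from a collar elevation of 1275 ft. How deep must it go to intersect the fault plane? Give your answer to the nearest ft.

19 ft

Let the plane be z = a·x + b·y + c.
Well Q−Well P: 451a − 660b = 142.7;  Well R−Well P: −282a − 60b = −59.6.
Solving gives a = 0.22468, b = −0.06268.
Then c = 1302.6 − a·462 − b·1208 = 1274.51.
At (172, 910): z_contact = 38.6 − 57.0 + 1274.51 = 1256.1 ft.
Depth below ground = 1275 − 1256.1 = 19 ft.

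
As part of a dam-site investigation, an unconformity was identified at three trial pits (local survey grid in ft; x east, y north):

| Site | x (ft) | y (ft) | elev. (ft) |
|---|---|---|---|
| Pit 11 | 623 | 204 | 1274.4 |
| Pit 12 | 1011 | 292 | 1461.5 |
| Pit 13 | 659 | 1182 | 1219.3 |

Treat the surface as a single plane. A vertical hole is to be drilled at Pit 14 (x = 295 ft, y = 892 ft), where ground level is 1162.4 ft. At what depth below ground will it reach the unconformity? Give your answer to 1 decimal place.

103.1 ft

Let the plane be z = a·x + b·y + c.
Pit 12−Pit 11: 388a + 88b = 187.1;  Pit 13−Pit 11: 36a + 978b = −55.1.
Solving gives a = 0.499162, b = −0.074714.
Then c = 1274.4 − a·623 − b·204 = 978.66.
At (295, 892): z_contact = 147.25 − 66.64 + 978.66 = 1059.27 ft.
Depth below ground = 1162.4 − 1059.27 = 103.1 ft.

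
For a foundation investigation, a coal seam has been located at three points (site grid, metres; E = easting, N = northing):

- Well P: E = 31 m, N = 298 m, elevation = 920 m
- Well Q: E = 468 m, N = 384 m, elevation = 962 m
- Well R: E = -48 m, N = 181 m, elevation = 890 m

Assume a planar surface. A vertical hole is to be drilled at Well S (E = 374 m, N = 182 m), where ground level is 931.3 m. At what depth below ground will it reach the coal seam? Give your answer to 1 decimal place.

Let the plane be z = a·E + b·N + c.
Well Q−Well P: 437a + 86b = 42;  Well R−Well P: −79a − 117b = −30.
Solving gives a = 0.05264, b = 0.22086.
Then c = 920 − a·31 − b·298 = 852.55.
At (374, 182): z_contact = 19.69 + 40.20 + 852.55 = 912.44 m.
Depth below ground = 931.3 − 912.44 = 18.9 m.

18.9 m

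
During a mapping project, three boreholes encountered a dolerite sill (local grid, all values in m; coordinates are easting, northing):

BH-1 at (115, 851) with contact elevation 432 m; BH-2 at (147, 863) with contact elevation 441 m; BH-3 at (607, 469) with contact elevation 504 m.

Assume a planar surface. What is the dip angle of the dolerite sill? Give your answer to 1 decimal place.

14.8°

Two edge vectors: BH-1→BH-2 = (32, 12, 9), BH-1→BH-3 = (492, -382, 72).
Normal n = (BH-1→BH-2) × (BH-1→BH-3) = (4302, 2124, -18128).
So ∂z/∂easting = −n_x/n_z = 0.23731 and ∂z/∂northing = −n_y/n_z = 0.11717.
Gradient magnitude |∇z| = √(a² + b²) = √(0.05632 + 0.01373) = 0.26466.
True dip = arctan(0.26466) = 14.8°, dipping toward WSW (azimuth ≈ 244°).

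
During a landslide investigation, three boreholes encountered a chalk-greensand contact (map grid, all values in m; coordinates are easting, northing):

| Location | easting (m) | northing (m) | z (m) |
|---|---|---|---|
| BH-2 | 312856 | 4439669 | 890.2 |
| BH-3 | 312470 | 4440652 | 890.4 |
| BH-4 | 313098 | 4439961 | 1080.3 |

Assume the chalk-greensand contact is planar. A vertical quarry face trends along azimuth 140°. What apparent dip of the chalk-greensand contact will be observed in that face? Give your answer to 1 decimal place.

10.3°

Two edge vectors: BH-2→BH-3 = (-386, 983, 0.2), BH-2→BH-4 = (242, 292, 190.1).
Normal n = (BH-2→BH-3) × (BH-2→BH-4) = (186809.9, 73427, -350598).
So ∂z/∂easting = −n_x/n_z = 0.53283 and ∂z/∂northing = −n_y/n_z = 0.20943.
Unit vector along 140° is (sin 140°, cos 140°) = (0.6428, -0.7660).
Slope in that direction = a·(0.6428) + b·(-0.7660) = 0.18206.
Apparent dip = arctan|0.18206| = 10.3° (true dip is 29.8°, so apparent ≤ true as expected).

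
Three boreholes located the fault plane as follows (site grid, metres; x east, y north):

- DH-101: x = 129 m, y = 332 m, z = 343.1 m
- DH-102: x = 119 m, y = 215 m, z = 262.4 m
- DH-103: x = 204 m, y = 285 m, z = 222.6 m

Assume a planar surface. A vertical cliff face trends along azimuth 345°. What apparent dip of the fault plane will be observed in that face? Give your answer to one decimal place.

Let the plane be z = a·x + b·y + c.
DH-102−DH-101: −10a − 117b = −80.7;  DH-103−DH-101: 75a − 47b = −120.5.
Solving gives a = −1.11472, b = 0.78502.
Unit vector along 345° is (sin 345°, cos 345°) = (-0.2588, 0.9659).
Slope in that direction = a·(-0.2588) + b·(0.9659) = 1.04678.
Apparent dip = arctan|1.04678| = 46.3° (true dip is 53.7°, so apparent ≤ true as expected).

46.3°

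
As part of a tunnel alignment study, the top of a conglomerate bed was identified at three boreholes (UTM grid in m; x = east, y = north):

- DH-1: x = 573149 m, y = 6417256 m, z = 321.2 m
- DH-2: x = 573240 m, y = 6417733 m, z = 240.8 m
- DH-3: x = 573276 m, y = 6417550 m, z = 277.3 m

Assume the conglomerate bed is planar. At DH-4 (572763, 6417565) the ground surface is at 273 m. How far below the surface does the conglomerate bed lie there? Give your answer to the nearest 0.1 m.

Two edge vectors: DH-1→DH-2 = (91, 477, -80.4), DH-1→DH-3 = (127, 294, -43.9).
Normal n = (DH-1→DH-2) × (DH-1→DH-3) = (2697.3, -6215.9, -33825).
So ∂z/∂x = −n_x/n_z = 0.079742794 and ∂z/∂y = −n_y/n_z = −0.183766445.
Intercept c from DH-1: 321.2 − 45704.50 + 1179276.32 = 1133893.02.
At (572763, 6417565): z_contact = 45673.72 − 1179333.11 + 1133893.02 = 233.64 m.
Depth below ground = 273 − 233.64 = 39.4 m.

39.4 m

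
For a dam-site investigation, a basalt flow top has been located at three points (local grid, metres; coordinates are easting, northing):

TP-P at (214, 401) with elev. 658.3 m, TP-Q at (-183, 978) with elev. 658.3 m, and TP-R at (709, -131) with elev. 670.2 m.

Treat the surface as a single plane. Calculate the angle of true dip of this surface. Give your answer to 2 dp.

Let the plane be z = a·easting + b·northing + c.
TP-Q−TP-P: −397a + 577b = 0;  TP-R−TP-P: 495a − 532b = 11.9.
Solving gives a = 0.09228, b = 0.06349.
Gradient magnitude |∇z| = √(a² + b²) = √(0.00851 + 0.00403) = 0.11201.
True dip = arctan(0.11201) = 6.39°, dipping toward SW (azimuth ≈ 235°).

6.39°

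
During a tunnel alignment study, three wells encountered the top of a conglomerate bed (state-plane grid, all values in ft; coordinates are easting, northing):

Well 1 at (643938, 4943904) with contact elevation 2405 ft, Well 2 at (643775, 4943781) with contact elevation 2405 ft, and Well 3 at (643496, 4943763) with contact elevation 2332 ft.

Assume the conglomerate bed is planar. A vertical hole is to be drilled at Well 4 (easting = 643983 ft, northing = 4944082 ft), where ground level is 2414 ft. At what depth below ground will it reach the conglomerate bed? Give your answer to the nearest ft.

Let the plane be z = a·easting + b·northing + c.
Well 2−Well 1: −163a − 123b = 0;  Well 3−Well 1: −442a − 141b = −73.
Solving gives a = 0.28611031, b = −0.37915432.
Then c = 2405 − a·643938 − b·4943904 = 1692670.25.
At (643983, 4944082): z_contact = 184250.2 − 1874570.0 + 1692670.25 = 2350.4 ft.
Depth below ground = 2414 − 2350.4 = 64 ft.

64 ft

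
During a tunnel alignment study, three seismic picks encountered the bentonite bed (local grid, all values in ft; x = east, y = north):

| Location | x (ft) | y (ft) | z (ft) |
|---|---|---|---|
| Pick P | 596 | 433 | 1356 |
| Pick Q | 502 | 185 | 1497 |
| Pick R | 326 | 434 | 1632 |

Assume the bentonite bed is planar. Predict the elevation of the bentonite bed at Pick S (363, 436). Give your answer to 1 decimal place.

1593.8 ft

Let the plane be z = a·x + b·y + c.
Pick Q−Pick P: −94a − 248b = 141;  Pick R−Pick P: −270a + 1b = 276.
Solving gives a = −1.02289, b = −0.18084.
Then c = 1356 − a·596 − b·433 = 2043.95.
At (363, 436): z = −371.3 − 78.8 + 2043.95 = 1593.8 ft.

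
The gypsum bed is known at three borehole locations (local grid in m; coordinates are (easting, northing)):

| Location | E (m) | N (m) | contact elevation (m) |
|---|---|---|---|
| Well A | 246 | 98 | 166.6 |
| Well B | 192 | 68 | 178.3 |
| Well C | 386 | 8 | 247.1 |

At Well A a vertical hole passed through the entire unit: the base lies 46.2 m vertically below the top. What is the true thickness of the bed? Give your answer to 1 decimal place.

Two edge vectors: Well A→Well B = (-54, -30, 11.7), Well A→Well C = (140, -90, 80.5).
Normal n = (Well A→Well B) × (Well A→Well C) = (-1362, 5985, 9060).
So ∂z/∂E = −n_x/n_z = 0.15033 and ∂z/∂N = −n_y/n_z = −0.66060.
|∇z| = √(a²+b²) = 0.67749, so dip δ = arctan(0.67749) = 34.12°.
True thickness = vertical thickness × cos δ = 46.2 × cos 34.12° = 38.2 m.

38.2 m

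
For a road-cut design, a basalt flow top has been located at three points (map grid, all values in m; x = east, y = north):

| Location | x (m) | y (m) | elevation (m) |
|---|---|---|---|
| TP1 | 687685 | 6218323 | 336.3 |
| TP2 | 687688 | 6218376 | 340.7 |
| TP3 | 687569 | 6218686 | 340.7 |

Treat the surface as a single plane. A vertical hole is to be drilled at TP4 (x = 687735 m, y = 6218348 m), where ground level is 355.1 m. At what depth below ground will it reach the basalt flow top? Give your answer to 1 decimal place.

7.6 m

Two edge vectors: TP1→TP2 = (3, 53, 4.4), TP1→TP3 = (-116, 363, 4.4).
Normal n = (TP1→TP2) × (TP1→TP3) = (-1364, -523.6, 7237).
So ∂z/∂x = −n_x/n_z = 0.188475888 and ∂z/∂y = −n_y/n_z = 0.072350421.
Intercept c from TP1: 336.3 − 129612.04 − 449898.29 = −579174.03.
At (687735, 6218348): z_contact = 129621.46 + 449900.10 − 579174.03 = 347.53 m.
Depth below ground = 355.1 − 347.53 = 7.6 m.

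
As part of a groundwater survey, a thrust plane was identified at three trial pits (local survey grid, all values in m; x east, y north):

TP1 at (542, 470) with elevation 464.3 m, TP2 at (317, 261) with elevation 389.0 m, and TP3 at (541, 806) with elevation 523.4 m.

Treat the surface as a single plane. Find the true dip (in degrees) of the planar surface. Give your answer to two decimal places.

13.80°

Two edge vectors: TP1→TP2 = (-225, -209, -75.3), TP1→TP3 = (-1, 336, 59.1).
Normal n = (TP1→TP2) × (TP1→TP3) = (12948.9, 13372.8, -75809).
So ∂z/∂x = −n_x/n_z = 0.17081 and ∂z/∂y = −n_y/n_z = 0.17640.
Gradient magnitude |∇z| = √(a² + b²) = √(0.02918 + 0.03112) = 0.24555.
True dip = arctan(0.24555) = 13.80°, dipping toward SW (azimuth ≈ 224°).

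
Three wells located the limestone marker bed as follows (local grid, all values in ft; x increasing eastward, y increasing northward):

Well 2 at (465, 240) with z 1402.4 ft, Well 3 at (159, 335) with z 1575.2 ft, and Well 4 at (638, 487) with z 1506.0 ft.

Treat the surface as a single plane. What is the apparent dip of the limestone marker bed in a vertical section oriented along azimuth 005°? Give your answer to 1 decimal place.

32.4°

Let the plane be z = a·x + b·y + c.
Well 3−Well 2: −306a + 95b = 172.8;  Well 4−Well 2: 173a + 247b = 103.6.
Solving gives a = −0.35689, b = 0.66940.
Unit vector along 005° is (sin 5°, cos 5°) = (0.0872, 0.9962).
Slope in that direction = a·(0.0872) + b·(0.9962) = 0.63575.
Apparent dip = arctan|0.63575| = 32.4° (true dip is 37.2°, so apparent ≤ true as expected).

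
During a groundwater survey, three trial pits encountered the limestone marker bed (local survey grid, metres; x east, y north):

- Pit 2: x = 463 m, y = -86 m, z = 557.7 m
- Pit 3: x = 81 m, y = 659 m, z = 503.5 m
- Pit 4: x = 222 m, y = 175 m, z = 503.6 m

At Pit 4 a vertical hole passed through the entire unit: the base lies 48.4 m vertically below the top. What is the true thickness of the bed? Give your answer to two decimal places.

Let the plane be z = a·x + b·y + c.
Pit 3−Pit 2: −382a + 745b = −54.2;  Pit 4−Pit 2: −241a + 261b = −54.1.
Solving gives a = 0.32762, b = 0.09524.
|∇z| = √(a²+b²) = 0.34118, so dip δ = arctan(0.34118) = 18.84°.
True thickness = vertical thickness × cos δ = 48.4 × cos 18.84° = 45.81 m.

45.81 m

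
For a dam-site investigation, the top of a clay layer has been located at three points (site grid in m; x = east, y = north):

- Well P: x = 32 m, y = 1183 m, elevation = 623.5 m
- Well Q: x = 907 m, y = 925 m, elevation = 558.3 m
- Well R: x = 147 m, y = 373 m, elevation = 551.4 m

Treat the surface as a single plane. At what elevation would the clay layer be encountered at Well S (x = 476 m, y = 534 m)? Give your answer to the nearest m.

Two edge vectors: Well P→Well Q = (875, -258, -65.2), Well P→Well R = (115, -810, -72.1).
Normal n = (Well P→Well Q) × (Well P→Well R) = (-34210.2, 55589.5, -679080).
So ∂z/∂x = −n_x/n_z = −0.05038 and ∂z/∂y = −n_y/n_z = 0.08186.
Intercept c from Well P: 623.5 + 1.61 − 96.84 = 528.27.
At (476, 534): z = −24.0 + 43.7 + 528.27 = 548.0 m.

548 m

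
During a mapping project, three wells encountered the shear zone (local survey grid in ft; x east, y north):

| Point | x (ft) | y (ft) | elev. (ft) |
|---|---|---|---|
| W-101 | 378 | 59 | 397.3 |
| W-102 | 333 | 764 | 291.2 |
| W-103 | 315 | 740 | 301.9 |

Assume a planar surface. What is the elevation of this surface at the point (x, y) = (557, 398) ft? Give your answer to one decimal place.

273.5 ft

Let the plane be z = a·x + b·y + c.
W-102−W-101: −45a + 705b = −106.1;  W-103−W-101: −63a + 681b = −95.4.
Solving gives a = −0.36290, b = −0.17366.
Then c = 397.3 − a·378 − b·59 = 544.72.
At (557, 398): z = −202.1 − 69.1 + 544.72 = 273.5 ft.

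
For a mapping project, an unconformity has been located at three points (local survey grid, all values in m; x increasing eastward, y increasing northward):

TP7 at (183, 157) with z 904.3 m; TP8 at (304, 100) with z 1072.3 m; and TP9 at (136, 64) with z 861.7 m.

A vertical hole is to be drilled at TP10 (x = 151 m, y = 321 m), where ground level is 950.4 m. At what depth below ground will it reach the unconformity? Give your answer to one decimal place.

119.8 m

Two edge vectors: TP7→TP8 = (121, -57, 168), TP7→TP9 = (-47, -93, -42.6).
Normal n = (TP7→TP8) × (TP7→TP9) = (18052.2, -2741.4, -13932).
So ∂z/∂x = −n_x/n_z = 1.29574 and ∂z/∂y = −n_y/n_z = −0.19677.
Intercept c from TP7: 904.3 − 237.12 + 30.89 = 698.07.
At (151, 321): z_contact = 195.66 − 63.16 + 698.07 = 830.57 m.
Depth below ground = 950.4 − 830.57 = 119.8 m.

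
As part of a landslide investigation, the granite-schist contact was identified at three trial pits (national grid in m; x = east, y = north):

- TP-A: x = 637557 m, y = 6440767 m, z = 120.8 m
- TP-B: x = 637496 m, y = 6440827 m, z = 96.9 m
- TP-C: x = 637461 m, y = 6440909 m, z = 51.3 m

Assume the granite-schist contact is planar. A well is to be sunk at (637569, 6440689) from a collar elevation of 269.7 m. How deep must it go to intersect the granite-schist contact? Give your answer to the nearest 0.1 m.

99.8 m

Two edge vectors: TP-A→TP-B = (-61, 60, -23.9), TP-A→TP-C = (-96, 142, -69.5).
Normal n = (TP-A→TP-B) × (TP-A→TP-C) = (-776.2, -1945.1, -2902).
So ∂z/∂x = −n_x/n_z = −0.267470710 and ∂z/∂y = −n_y/n_z = −0.670261888.
Intercept c from TP-A: 120.8 + 170527.82 + 4317000.65 = 4487649.28.
At (637569, 6440689): z_contact = −170531.03 − 4316948.37 + 4487649.28 = 169.87 m.
Depth below ground = 269.7 − 169.87 = 99.8 m.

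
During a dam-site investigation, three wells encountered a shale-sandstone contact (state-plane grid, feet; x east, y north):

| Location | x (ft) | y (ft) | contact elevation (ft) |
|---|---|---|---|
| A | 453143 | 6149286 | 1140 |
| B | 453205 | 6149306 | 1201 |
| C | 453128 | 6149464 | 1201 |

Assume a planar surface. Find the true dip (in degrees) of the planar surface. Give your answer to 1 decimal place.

Let the plane be z = a·x + b·y + c.
B−A: 62a + 20b = 61;  C−A: −15a + 178b = 61.
Solving gives a = 0.85021, b = 0.41434.
Gradient magnitude |∇z| = √(a² + b²) = √(0.72286 + 0.17168) = 0.94580.
True dip = arctan(0.94580) = 43.4°, dipping toward WSW (azimuth ≈ 244°).

43.4°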